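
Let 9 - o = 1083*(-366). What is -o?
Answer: -396387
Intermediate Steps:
o = 396387 (o = 9 - 1083*(-366) = 9 - 1*(-396378) = 9 + 396378 = 396387)
-o = -1*396387 = -396387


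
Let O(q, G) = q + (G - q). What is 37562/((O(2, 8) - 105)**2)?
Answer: 37562/9409 ≈ 3.9921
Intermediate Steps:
O(q, G) = G
37562/((O(2, 8) - 105)**2) = 37562/((8 - 105)**2) = 37562/((-97)**2) = 37562/9409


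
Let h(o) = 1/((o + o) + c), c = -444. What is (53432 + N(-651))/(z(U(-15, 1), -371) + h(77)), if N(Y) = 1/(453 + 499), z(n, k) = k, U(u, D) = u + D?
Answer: -7375753425/51213316 ≈ -144.02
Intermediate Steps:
U(u, D) = D + u
N(Y) = 1/952
h(o) = 1/(-444 + 2*o) (h(o) = 1/((o + o) - 444) = 1/(2*o - 444) = 1/(-444 + 2*o))
(53432 + N(-651))/(z(U(-15, 1), -371) + h(77)) = (53432 + 1/952)/(-371 + 1/(2*(-222 + 77))) = 50867265/(952*(-371 + (½)/(-145))) = 50867265/(952*(-371 + (½)*(-1/145))) = 50867265/(952*(-371 - 1/290)) = 50867265/(952*(-107591/290)) = (50867265/952)*(-290/107591) = -7375753425/51213316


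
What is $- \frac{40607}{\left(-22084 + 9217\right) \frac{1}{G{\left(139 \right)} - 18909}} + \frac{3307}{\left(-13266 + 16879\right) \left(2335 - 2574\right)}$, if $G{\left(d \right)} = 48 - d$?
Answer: $- \frac{666224188782169}{11110744569} \approx -59962.0$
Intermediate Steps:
$- \frac{40607}{\left(-22084 + 9217\right) \frac{1}{G{\left(139 \right)} - 18909}} + \frac{3307}{\left(-13266 + 16879\right) \left(2335 - 2574\right)} = - \frac{40607}{\left(-22084 + 9217\right) \frac{1}{\left(48 - 139\right) - 18909}} + \frac{3307}{\left(-13266 + 16879\right) \left(2335 - 2574\right)} = - \frac{40607}{\left(-12867\right) \frac{1}{\left(48 - 139\right) - 18909}} + \frac{3307}{3613 \left(-239\right)} = - \frac{40607}{\left(-12867\right) \frac{1}{-91 - 18909}} + \frac{3307}{-863507} = - \frac{40607}{\left(-12867\right) \frac{1}{-19000}} + 3307 \left(- \frac{1}{863507}\right) = - \frac{40607}{\left(-12867\right) \left(- \frac{1}{19000}\right)} - \frac{3307}{863507} = - \frac{40607}{\frac{12867}{19000}} - \frac{3307}{863507} = \left(-40607\right) \frac{19000}{12867} - \frac{3307}{863507} = - \frac{771533000}{12867} - \frac{3307}{863507} = - \frac{666224188782169}{11110744569}$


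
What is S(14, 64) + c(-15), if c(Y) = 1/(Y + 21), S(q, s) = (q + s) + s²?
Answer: 25045/6 ≈ 4174.2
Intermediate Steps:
S(q, s) = q + s + s²
c(Y) = 1/(21 + Y)
S(14, 64) + c(-15) = (14 + 64 + 64²) + 1/(21 - 15) = (14 + 64 + 4096) + 1/6 = 4174 + ⅙ = 25045/6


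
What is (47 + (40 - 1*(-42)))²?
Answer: 16641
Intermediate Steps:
(47 + (40 - 1*(-42)))² = (47 + (40 + 42))² = (47 + 82)² = 129² = 16641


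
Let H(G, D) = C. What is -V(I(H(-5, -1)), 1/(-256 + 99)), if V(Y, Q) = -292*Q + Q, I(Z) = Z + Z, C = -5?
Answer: -291/157 ≈ -1.8535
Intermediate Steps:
H(G, D) = -5
I(Z) = 2*Z
V(Y, Q) = -291*Q
-V(I(H(-5, -1)), 1/(-256 + 99)) = -(-291)/(-256 + 99) = -(-291)/(-157) = -(-291)*(-1)/157 = -1*291/157 = -291/157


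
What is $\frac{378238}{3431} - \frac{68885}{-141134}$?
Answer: $\frac{53618586327}{484230754} \approx 110.73$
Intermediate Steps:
$\frac{378238}{3431} - \frac{68885}{-141134} = 378238 \cdot \frac{1}{3431} - - \frac{68885}{141134} = \frac{378238}{3431} + \frac{68885}{141134} = \frac{53618586327}{484230754}$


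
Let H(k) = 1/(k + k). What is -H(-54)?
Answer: 1/108 ≈ 0.0092593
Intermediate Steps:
H(k) = 1/(2*k)
-H(-54) = -1/(2*(-54)) = -(-1)/(2*54) = -1*(-1/108) = 1/108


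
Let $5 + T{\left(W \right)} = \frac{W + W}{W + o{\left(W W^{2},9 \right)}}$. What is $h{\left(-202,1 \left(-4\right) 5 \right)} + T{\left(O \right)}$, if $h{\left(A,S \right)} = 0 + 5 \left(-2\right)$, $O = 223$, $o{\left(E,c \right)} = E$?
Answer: $- \frac{372974}{24865} \approx -15.0$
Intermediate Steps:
$T{\left(W \right)} = -5 + \frac{2 W}{W + W^{3}}$ ($T{\left(W \right)} = -5 + \frac{W + W}{W + W W^{2}} = -5 + \frac{2 W}{W + W^{3}}$)
$h{\left(A,S \right)} = -10$ ($h{\left(A,S \right)} = 0 - 10 = -10$)
$h{\left(-202,1 \left(-4\right) 5 \right)} + T{\left(O \right)} = -10 + \frac{-3 - 5 \cdot 223^{2}}{1 + 223^{2}} = -10 + \frac{-3 - 248645}{1 + 49729} = -10 + \frac{-3 - 248645}{49730} = -10 + \frac{1}{49730} \left(-248648\right) = -10 - \frac{124324}{24865} = - \frac{372974}{24865}$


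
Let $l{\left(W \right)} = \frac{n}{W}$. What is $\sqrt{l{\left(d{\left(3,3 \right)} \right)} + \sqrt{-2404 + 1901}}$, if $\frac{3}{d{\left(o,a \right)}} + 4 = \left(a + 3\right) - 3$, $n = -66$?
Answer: $\sqrt{22 + i \sqrt{503}} \approx 5.168 + 2.1699 i$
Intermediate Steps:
$d{\left(o,a \right)} = \frac{3}{-4 + a}$ ($d{\left(o,a \right)} = \frac{3}{-4 + \left(\left(a + 3\right) - 3\right)} = \frac{3}{-4 + \left(\left(3 + a\right) - 3\right)} = \frac{3}{-4 + a}$)
$l{\left(W \right)} = - \frac{66}{W}$
$\sqrt{l{\left(d{\left(3,3 \right)} \right)} + \sqrt{-2404 + 1901}} = \sqrt{- \frac{66}{3 \frac{1}{-4 + 3}} + \sqrt{-2404 + 1901}} = \sqrt{- \frac{66}{3 \frac{1}{-1}} + \sqrt{-503}} = \sqrt{- \frac{66}{3 \left(-1\right)} + i \sqrt{503}} = \sqrt{- \frac{66}{-3} + i \sqrt{503}} = \sqrt{\left(-66\right) \left(- \frac{1}{3}\right) + i \sqrt{503}} = \sqrt{22 + i \sqrt{503}}$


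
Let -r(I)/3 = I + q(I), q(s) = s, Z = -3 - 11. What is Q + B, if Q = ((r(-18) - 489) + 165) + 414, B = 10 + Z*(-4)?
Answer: 264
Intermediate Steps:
Z = -14
r(I) = -6*I (r(I) = -3*(I + I) = -6*I)
B = 66 (B = 10 - 14*(-4) = 10 + 56 = 66)
Q = 198 (Q = ((-6*(-18) - 489) + 165) + 414 = ((108 - 489) + 165) + 414 = (-381 + 165) + 414 = -216 + 414 = 198)
Q + B = 198 + 66 = 264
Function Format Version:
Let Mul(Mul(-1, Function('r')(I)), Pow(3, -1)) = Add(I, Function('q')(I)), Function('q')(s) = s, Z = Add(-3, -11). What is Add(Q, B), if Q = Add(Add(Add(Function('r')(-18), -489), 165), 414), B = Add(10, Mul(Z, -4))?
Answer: 264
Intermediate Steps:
Z = -14
Function('r')(I) = Mul(-6, I) (Function('r')(I) = Mul(-3, Add(I, I)) = Mul(-3, Mul(2, I)) = Mul(-6, I))
B = 66 (B = Add(10, Mul(-14, -4)) = Add(10, 56) = 66)
Q = 198 (Q = Add(Add(Add(Mul(-6, -18), -489), 165), 414) = Add(Add(Add(108, -489), 165), 414) = Add(Add(-381, 165), 414) = Add(-216, 414) = 198)
Add(Q, B) = Add(198, 66) = 264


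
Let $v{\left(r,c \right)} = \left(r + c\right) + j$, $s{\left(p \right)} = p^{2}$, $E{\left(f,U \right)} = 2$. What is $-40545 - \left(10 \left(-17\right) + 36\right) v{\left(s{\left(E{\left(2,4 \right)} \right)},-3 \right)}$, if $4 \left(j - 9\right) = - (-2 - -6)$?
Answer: $-39339$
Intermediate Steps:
$j = 8$ ($j = 9 + \frac{\left(-1\right) \left(-2 - -6\right)}{4} = 9 + \frac{\left(-1\right) \left(-2 + 6\right)}{4} = 9 + \frac{\left(-1\right) 4}{4} = 9 + \frac{1}{4} \left(-4\right) = 9 - 1 = 8$)
$v{\left(r,c \right)} = 8 + c + r$ ($v{\left(r,c \right)} = \left(r + c\right) + 8 = \left(c + r\right) + 8 = 8 + c + r$)
$-40545 - \left(10 \left(-17\right) + 36\right) v{\left(s{\left(E{\left(2,4 \right)} \right)},-3 \right)} = -40545 - \left(10 \left(-17\right) + 36\right) \left(8 - 3 + 2^{2}\right) = -40545 - \left(-170 + 36\right) \left(8 - 3 + 4\right) = -40545 - \left(-134\right) 9 = -40545 - -1206 = -40545 + 1206 = -39339$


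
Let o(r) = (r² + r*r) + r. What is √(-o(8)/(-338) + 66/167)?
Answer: √3759170/2171 ≈ 0.89307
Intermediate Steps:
o(r) = r + 2*r² (o(r) = (r² + r²) + r = 2*r² + r = r + 2*r²)
√(-o(8)/(-338) + 66/167) = √(-8*(1 + 2*8)/(-338) + 66/167) = √(-8*(1 + 16)*(-1/338) + 66*(1/167)) = √(-8*17*(-1/338) + 66/167) = √(-1*136*(-1/338) + 66/167) = √(-136*(-1/338) + 66/167) = √(68/169 + 66/167) = √(22510/28223) = √3759170/2171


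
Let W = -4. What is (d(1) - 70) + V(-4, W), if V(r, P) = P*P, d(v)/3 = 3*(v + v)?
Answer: -36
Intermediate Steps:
d(v) = 18*v (d(v) = 3*(3*(v + v)) = 3*(3*(2*v)) = 3*(6*v) = 18*v)
V(r, P) = P²
(d(1) - 70) + V(-4, W) = (18*1 - 70) + (-4)² = (18 - 70) + 16 = -52 + 16 = -36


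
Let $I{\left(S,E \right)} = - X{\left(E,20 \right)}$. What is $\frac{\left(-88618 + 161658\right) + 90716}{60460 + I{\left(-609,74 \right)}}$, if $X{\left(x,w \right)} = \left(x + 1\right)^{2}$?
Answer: $\frac{163756}{54835} \approx 2.9863$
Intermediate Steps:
$X{\left(x,w \right)} = \left(1 + x\right)^{2}$
$I{\left(S,E \right)} = - \left(1 + E\right)^{2}$
$\frac{\left(-88618 + 161658\right) + 90716}{60460 + I{\left(-609,74 \right)}} = \frac{\left(-88618 + 161658\right) + 90716}{60460 - \left(1 + 74\right)^{2}} = \frac{73040 + 90716}{60460 - 75^{2}} = \frac{163756}{60460 - 5625} = \frac{163756}{54835}$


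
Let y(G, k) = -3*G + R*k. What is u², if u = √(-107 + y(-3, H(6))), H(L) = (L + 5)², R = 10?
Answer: 1112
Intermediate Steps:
H(L) = (5 + L)²
y(G, k) = -3*G + 10*k
u = 2*√278 (u = √(-107 + (-3*(-3) + 10*(5 + 6)²)) = √(-107 + (9 + 10*11²)) = √(-107 + (9 + 10*121)) = √(-107 + (9 + 1210)) = √(-107 + 1219) = √1112 = 2*√278 ≈ 33.347)
u² = (2*√278)² = 1112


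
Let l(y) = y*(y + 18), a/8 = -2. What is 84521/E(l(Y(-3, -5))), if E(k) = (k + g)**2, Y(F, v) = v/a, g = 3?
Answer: 5539168256/4986289 ≈ 1110.9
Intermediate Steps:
a = -16 (a = 8*(-2) = -16)
Y(F, v) = -v/16 (Y(F, v) = v/(-16) = v*(-1/16) = -v/16)
l(y) = y*(18 + y)
E(k) = (3 + k)**2 (E(k) = (k + 3)**2 = (3 + k)**2)
84521/E(l(Y(-3, -5))) = 84521/((3 + (-1/16*(-5))*(18 - 1/16*(-5)))**2) = 84521/((3 + 5*(18 + 5/16)/16)**2) = 84521/((3 + (5/16)*(293/16))**2) = 84521/((3 + 1465/256)**2) = 84521/((2233/256)**2) = 84521/(4986289/65536) = 84521*(65536/4986289) = 5539168256/4986289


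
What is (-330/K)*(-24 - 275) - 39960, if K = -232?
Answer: -4684695/116 ≈ -40385.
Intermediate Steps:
(-330/K)*(-24 - 275) - 39960 = (-330/(-232))*(-24 - 275) - 39960 = -330*(-1/232)*(-299) - 39960 = (165/116)*(-299) - 39960 = -49335/116 - 39960 = -4684695/116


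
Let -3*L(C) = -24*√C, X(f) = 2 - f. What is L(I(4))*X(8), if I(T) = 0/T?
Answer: 0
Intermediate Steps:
I(T) = 0
L(C) = 8*√C (L(C) = -(-8)*√C = 8*√C)
L(I(4))*X(8) = (8*√0)*(2 - 1*8) = (8*0)*(2 - 8) = 0*(-6) = 0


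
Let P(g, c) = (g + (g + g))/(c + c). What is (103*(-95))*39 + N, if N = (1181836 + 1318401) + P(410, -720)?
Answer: 101693815/48 ≈ 2.1186e+6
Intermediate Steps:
P(g, c) = 3*g/(2*c) (P(g, c) = (g + 2*g)/((2*c)) = (3*g)*(1/(2*c)) = 3*g/(2*c))
N = 120011335/48 (N = (1181836 + 1318401) + (3/2)*410/(-720) = 2500237 + (3/2)*410*(-1/720) = 2500237 - 41/48 = 120011335/48 ≈ 2.5002e+6)
(103*(-95))*39 + N = (103*(-95))*39 + 120011335/48 = -9785*39 + 120011335/48 = -381615 + 120011335/48 = 101693815/48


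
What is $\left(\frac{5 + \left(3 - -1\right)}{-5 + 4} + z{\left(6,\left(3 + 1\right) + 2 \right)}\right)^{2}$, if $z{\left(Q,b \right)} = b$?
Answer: $9$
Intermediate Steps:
$\left(\frac{5 + \left(3 - -1\right)}{-5 + 4} + z{\left(6,\left(3 + 1\right) + 2 \right)}\right)^{2} = \left(\frac{5 + \left(3 - -1\right)}{-5 + 4} + \left(\left(3 + 1\right) + 2\right)\right)^{2} = \left(\frac{5 + \left(3 + 1\right)}{-1} + \left(4 + 2\right)\right)^{2} = \left(\left(5 + 4\right) \left(-1\right) + 6\right)^{2} = \left(9 \left(-1\right) + 6\right)^{2} = \left(-9 + 6\right)^{2} = \left(-3\right)^{2} = 9$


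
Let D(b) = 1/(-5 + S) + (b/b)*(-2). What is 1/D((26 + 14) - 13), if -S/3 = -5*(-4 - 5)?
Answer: -140/281 ≈ -0.49822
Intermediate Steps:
S = -135 (S = -(-15)*(-4 - 5) = -(-15)*(-9) = -3*45 = -135)
D(b) = -281/140 (D(b) = 1/(-5 - 135) + (b/b)*(-2) = 1/(-140) + 1*(-2) = -1/140 - 2 = -281/140)
1/D((26 + 14) - 13) = 1/(-281/140) = -140/281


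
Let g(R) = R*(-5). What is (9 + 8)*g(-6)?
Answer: 510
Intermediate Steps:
g(R) = -5*R
(9 + 8)*g(-6) = (9 + 8)*(-5*(-6)) = 17*30 = 510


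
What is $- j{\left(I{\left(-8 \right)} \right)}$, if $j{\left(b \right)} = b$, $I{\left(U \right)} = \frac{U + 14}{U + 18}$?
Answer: $- \frac{3}{5} \approx -0.6$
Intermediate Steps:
$I{\left(U \right)} = \frac{14 + U}{18 + U}$
$- j{\left(I{\left(-8 \right)} \right)} = - \frac{14 - 8}{18 - 8} = - \frac{6}{10} = \left(-1\right) \frac{3}{5} = - \frac{3}{5}$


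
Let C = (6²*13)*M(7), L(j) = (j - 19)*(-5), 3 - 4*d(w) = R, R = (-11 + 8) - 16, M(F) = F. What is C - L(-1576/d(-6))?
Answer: 19231/11 ≈ 1748.3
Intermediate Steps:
R = -19 (R = -3 - 16 = -19)
d(w) = 11/2 (d(w) = ¾ - ¼*(-19) = ¾ + 19/4 = 11/2)
L(j) = 95 - 5*j (L(j) = (-19 + j)*(-5) = 95 - 5*j)
C = 3276 (C = (6²*13)*7 = (36*13)*7 = 468*7 = 3276)
C - L(-1576/d(-6)) = 3276 - (95 - (-7880)/11/2) = 3276 - (95 - (-7880)*2/11) = 3276 - (95 - 5*(-3152/11)) = 3276 - (95 + 15760/11) = 3276 - 1*16805/11 = 3276 - 16805/11 = 19231/11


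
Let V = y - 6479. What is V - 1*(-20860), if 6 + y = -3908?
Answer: 10467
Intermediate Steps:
y = -3914 (y = -6 - 3908 = -3914)
V = -10393 (V = -3914 - 6479 = -10393)
V - 1*(-20860) = -10393 - 1*(-20860) = -10393 + 20860 = 10467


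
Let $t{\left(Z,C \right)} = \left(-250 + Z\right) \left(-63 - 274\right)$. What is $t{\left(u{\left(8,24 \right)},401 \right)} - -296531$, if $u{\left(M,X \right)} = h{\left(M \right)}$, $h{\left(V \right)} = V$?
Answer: $378085$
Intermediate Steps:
$u{\left(M,X \right)} = M$
$t{\left(Z,C \right)} = 84250 - 337 Z$ ($t{\left(Z,C \right)} = \left(-250 + Z\right) \left(-337\right) = 84250 - 337 Z$)
$t{\left(u{\left(8,24 \right)},401 \right)} - -296531 = \left(84250 - 2696\right) - -296531 = \left(84250 - 2696\right) + 296531 = 81554 + 296531 = 378085$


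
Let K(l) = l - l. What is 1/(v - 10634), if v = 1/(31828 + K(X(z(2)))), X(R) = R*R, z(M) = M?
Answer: -31828/338458951 ≈ -9.4038e-5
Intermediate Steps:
X(R) = R²
K(l) = 0
v = 1/31828 (v = 1/(31828 + 0) = 1/31828 ≈ 3.1419e-5)
1/(v - 10634) = 1/(1/31828 - 10634) = 1/(-338458951/31828) = -31828/338458951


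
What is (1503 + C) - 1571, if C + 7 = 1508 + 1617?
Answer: 3050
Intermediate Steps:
C = 3118 (C = -7 + (1508 + 1617) = -7 + 3125 = 3118)
(1503 + C) - 1571 = (1503 + 3118) - 1571 = 4621 - 1571 = 3050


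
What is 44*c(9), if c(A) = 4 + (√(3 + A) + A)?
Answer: 572 + 88*√3 ≈ 724.42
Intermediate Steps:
c(A) = 4 + A + √(3 + A) (c(A) = 4 + (A + √(3 + A)) = 4 + A + √(3 + A))
44*c(9) = 44*(4 + 9 + √(3 + 9)) = 44*(4 + 9 + √12) = 44*(4 + 9 + 2*√3) = 44*(13 + 2*√3) = 572 + 88*√3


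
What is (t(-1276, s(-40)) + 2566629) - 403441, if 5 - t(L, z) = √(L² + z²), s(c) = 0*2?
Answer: 2161917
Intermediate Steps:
s(c) = 0
t(L, z) = 5 - √(L² + z²)
(t(-1276, s(-40)) + 2566629) - 403441 = ((5 - √((-1276)² + 0²)) + 2566629) - 403441 = ((5 - √(1628176 + 0)) + 2566629) - 403441 = ((5 - √1628176) + 2566629) - 403441 = ((5 - 1*1276) + 2566629) - 403441 = ((5 - 1276) + 2566629) - 403441 = (-1271 + 2566629) - 403441 = 2565358 - 403441 = 2161917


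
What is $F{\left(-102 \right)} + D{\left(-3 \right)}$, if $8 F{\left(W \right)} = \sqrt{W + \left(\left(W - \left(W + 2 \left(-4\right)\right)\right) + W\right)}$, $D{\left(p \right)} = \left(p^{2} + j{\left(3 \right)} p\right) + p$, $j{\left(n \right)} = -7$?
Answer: $27 + \frac{7 i}{4} \approx 27.0 + 1.75 i$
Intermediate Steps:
$D{\left(p \right)} = p^{2} - 6 p$ ($D{\left(p \right)} = \left(p^{2} - 7 p\right) + p = p^{2} - 6 p$)
$F{\left(W \right)} = \frac{\sqrt{8 + 2 W}}{8}$ ($F{\left(W \right)} = \frac{\sqrt{W + \left(\left(W - \left(W + 2 \left(-4\right)\right)\right) + W\right)}}{8} = \frac{\sqrt{W + \left(\left(W - \left(W - 8\right)\right) + W\right)}}{8} = \frac{\sqrt{W + \left(\left(W - \left(-8 + W\right)\right) + W\right)}}{8} = \frac{\sqrt{W + \left(8 + W\right)}}{8} = \frac{\sqrt{8 + 2 W}}{8}$)
$F{\left(-102 \right)} + D{\left(-3 \right)} = \frac{\sqrt{8 + 2 \left(-102\right)}}{8} - 3 \left(-6 - 3\right) = \frac{\sqrt{8 - 204}}{8} - -27 = \frac{\sqrt{-196}}{8} + 27 = \frac{14 i}{8} + 27 = \frac{7 i}{4} + 27 = 27 + \frac{7 i}{4}$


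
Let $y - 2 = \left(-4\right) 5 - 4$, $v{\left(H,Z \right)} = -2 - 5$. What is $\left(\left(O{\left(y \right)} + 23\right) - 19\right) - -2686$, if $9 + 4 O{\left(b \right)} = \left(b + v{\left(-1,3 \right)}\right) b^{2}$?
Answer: $- \frac{3285}{4} \approx -821.25$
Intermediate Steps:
$v{\left(H,Z \right)} = -7$ ($v{\left(H,Z \right)} = -2 - 5 = -7$)
$y = -22$ ($y = 2 - 24 = -22$)
$O{\left(b \right)} = - \frac{9}{4} + \frac{b^{2} \left(-7 + b\right)}{4}$ ($O{\left(b \right)} = - \frac{9}{4} + \frac{\left(b - 7\right) b^{2}}{4} = - \frac{9}{4} + \frac{\left(-7 + b\right) b^{2}}{4} = - \frac{9}{4} + \frac{b^{2} \left(-7 + b\right)}{4}$)
$\left(\left(O{\left(y \right)} + 23\right) - 19\right) - -2686 = \left(\left(\left(- \frac{9}{4} - \frac{7 \left(-22\right)^{2}}{4} + \frac{\left(-22\right)^{3}}{4}\right) + 23\right) - 19\right) - -2686 = \left(\left(\left(- \frac{9}{4} - 847 + \frac{1}{4} \left(-10648\right)\right) + 23\right) - 19\right) + 2686 = \left(\left(\left(- \frac{9}{4} - 847 - 2662\right) + 23\right) - 19\right) + 2686 = \left(\left(- \frac{14045}{4} + 23\right) - 19\right) + 2686 = \left(- \frac{13953}{4} - 19\right) + 2686 = - \frac{14029}{4} + 2686 = - \frac{3285}{4}$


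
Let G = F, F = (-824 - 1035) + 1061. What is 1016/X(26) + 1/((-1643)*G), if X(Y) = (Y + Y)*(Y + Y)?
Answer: 41627954/110789133 ≈ 0.37574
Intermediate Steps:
X(Y) = 4*Y² (X(Y) = (2*Y)*(2*Y) = 4*Y²)
F = -798 (F = -1859 + 1061 = -798)
G = -798
1016/X(26) + 1/((-1643)*G) = 1016/((4*26²)) + 1/(-1643*(-798)) = 1016/((4*676)) - 1/1643*(-1/798) = 1016/2704 + 1/1311114 = 1016*(1/2704) + 1/1311114 = 127/338 + 1/1311114 = 41627954/110789133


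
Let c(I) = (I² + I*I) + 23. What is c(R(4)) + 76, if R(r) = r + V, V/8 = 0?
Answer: 131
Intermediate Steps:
V = 0 (V = 8*0 = 0)
R(r) = r (R(r) = r + 0 = r)
c(I) = 23 + 2*I² (c(I) = (I² + I²) + 23 = 2*I² + 23 = 23 + 2*I²)
c(R(4)) + 76 = (23 + 2*4²) + 76 = (23 + 2*16) + 76 = (23 + 32) + 76 = 55 + 76 = 131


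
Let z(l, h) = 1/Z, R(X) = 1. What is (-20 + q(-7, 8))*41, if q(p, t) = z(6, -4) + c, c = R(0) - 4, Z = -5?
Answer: -4756/5 ≈ -951.20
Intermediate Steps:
z(l, h) = -1/5 (z(l, h) = 1/(-5) = -1/5)
c = -3 (c = 1 - 4 = -3)
q(p, t) = -16/5 (q(p, t) = -1/5 - 3 = -16/5)
(-20 + q(-7, 8))*41 = (-20 - 16/5)*41 = -116/5*41 = -4756/5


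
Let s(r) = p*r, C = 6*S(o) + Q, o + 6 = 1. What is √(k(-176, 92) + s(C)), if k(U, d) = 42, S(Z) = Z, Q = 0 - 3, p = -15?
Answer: √537 ≈ 23.173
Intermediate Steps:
o = -5 (o = -6 + 1 = -5)
Q = -3
C = -33 (C = 6*(-5) - 3 = -30 - 3 = -33)
s(r) = -15*r
√(k(-176, 92) + s(C)) = √(42 - 15*(-33)) = √(42 + 495) = √537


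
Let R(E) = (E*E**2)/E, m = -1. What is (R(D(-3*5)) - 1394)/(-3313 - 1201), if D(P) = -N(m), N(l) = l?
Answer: 1393/4514 ≈ 0.30860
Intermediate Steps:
D(P) = 1 (D(P) = -1*(-1) = 1)
R(E) = E**2 (R(E) = E**3/E = E**2)
(R(D(-3*5)) - 1394)/(-3313 - 1201) = (1**2 - 1394)/(-3313 - 1201) = (1 - 1394)/(-4514) = -1393*(-1/4514) = 1393/4514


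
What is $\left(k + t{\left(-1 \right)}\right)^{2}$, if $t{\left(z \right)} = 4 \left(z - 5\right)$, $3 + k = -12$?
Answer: $1521$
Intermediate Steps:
$k = -15$ ($k = -3 - 12 = -15$)
$t{\left(z \right)} = -20 + 4 z$ ($t{\left(z \right)} = 4 \left(-5 + z\right) = -20 + 4 z$)
$\left(k + t{\left(-1 \right)}\right)^{2} = \left(-15 + \left(-20 + 4 \left(-1\right)\right)\right)^{2} = \left(-15 - 24\right)^{2} = \left(-39\right)^{2} = 1521$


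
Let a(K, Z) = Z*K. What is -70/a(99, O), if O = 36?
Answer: -35/1782 ≈ -0.019641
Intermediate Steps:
a(K, Z) = K*Z
-70/a(99, O) = -70/(99*36) = -70/3564 = -70*1/3564 = -35/1782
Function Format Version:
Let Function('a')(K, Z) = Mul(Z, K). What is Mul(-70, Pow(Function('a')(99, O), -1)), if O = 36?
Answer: Rational(-35, 1782) ≈ -0.019641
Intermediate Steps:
Function('a')(K, Z) = Mul(K, Z)
Mul(-70, Pow(Function('a')(99, O), -1)) = Mul(-70, Pow(Mul(99, 36), -1)) = Mul(-70, Pow(3564, -1)) = Mul(-70, Rational(1, 3564)) = Rational(-35, 1782)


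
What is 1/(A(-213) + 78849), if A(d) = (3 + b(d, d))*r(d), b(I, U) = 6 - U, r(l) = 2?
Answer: 1/79293 ≈ 1.2611e-5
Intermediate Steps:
A(d) = 18 - 2*d (A(d) = (3 + (6 - d))*2 = (9 - d)*2 = 18 - 2*d)
1/(A(-213) + 78849) = 1/((18 - 2*(-213)) + 78849) = 1/((18 + 426) + 78849) = 1/(444 + 78849) = 1/79293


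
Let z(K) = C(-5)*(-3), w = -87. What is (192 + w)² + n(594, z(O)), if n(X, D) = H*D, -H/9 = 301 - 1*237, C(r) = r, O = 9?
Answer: 2385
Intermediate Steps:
H = -576 (H = -9*(301 - 1*237) = -9*(301 - 237) = -9*64 = -576)
z(K) = 15 (z(K) = -5*(-3) = 15)
n(X, D) = -576*D
(192 + w)² + n(594, z(O)) = (192 - 87)² - 576*15 = 105² - 8640 = 11025 - 8640 = 2385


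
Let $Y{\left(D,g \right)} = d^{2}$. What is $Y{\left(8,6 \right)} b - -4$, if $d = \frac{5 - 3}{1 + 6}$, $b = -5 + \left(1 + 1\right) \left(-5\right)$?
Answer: $\frac{136}{49} \approx 2.7755$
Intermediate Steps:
$b = -15$ ($b = -5 + 2 \left(-5\right) = -5 - 10 = -15$)
$d = \frac{2}{7} \approx 0.28571$
$Y{\left(D,g \right)} = \frac{4}{49}$ ($Y{\left(D,g \right)} = \left(\frac{2}{7}\right)^{2} = \frac{4}{49}$)
$Y{\left(8,6 \right)} b - -4 = \frac{4}{49} \left(-15\right) - -4 = - \frac{60}{49} + 4 = \frac{136}{49}$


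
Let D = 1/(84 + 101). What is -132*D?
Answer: -132/185 ≈ -0.71351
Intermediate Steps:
D = 1/185 ≈ 0.0054054
-132*D = -132*1/185 = -132/185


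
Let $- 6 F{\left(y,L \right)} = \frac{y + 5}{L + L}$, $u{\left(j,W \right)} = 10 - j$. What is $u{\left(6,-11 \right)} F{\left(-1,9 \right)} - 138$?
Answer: $- \frac{3730}{27} \approx -138.15$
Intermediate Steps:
$F{\left(y,L \right)} = - \frac{5 + y}{12 L}$ ($F{\left(y,L \right)} = - \frac{\left(y + 5\right) \frac{1}{L + L}}{6} = - \frac{\left(5 + y\right) \frac{1}{2 L}}{6} = - \frac{\frac{1}{2} \frac{1}{L} \left(5 + y\right)}{6} = - \frac{5 + y}{12 L}$)
$u{\left(6,-11 \right)} F{\left(-1,9 \right)} - 138 = \left(10 - 6\right) \frac{-5 - -1}{12 \cdot 9} - 138 = \left(10 - 6\right) \frac{1}{12} \cdot \frac{1}{9} \left(-5 + 1\right) - 138 = 4 \cdot \frac{1}{12} \cdot \frac{1}{9} \left(-4\right) - 138 = 4 \left(- \frac{1}{27}\right) - 138 = - \frac{4}{27} - 138 = - \frac{3730}{27}$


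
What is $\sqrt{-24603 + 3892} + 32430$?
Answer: $32430 + i \sqrt{20711} \approx 32430.0 + 143.91 i$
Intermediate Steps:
$\sqrt{-24603 + 3892} + 32430 = \sqrt{-20711} + 32430 = i \sqrt{20711} + 32430 = 32430 + i \sqrt{20711}$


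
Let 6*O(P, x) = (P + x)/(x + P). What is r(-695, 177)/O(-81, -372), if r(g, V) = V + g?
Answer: -3108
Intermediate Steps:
O(P, x) = ⅙ (O(P, x) = ((P + x)/(x + P))/6 = ((P + x)/(P + x))/6 = (⅙)*1 = ⅙)
r(-695, 177)/O(-81, -372) = (177 - 695)/(⅙) = -518*6 = -3108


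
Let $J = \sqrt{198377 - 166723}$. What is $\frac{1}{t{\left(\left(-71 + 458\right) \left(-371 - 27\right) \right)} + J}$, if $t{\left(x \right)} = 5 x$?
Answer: $- \frac{385065}{296550092623} - \frac{7 \sqrt{646}}{593100185246} \approx -1.2988 \cdot 10^{-6}$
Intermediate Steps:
$J = 7 \sqrt{646}$ ($J = \sqrt{31654} = 7 \sqrt{646} \approx 177.92$)
$\frac{1}{t{\left(\left(-71 + 458\right) \left(-371 - 27\right) \right)} + J} = \frac{1}{5 \left(-71 + 458\right) \left(-371 - 27\right) + 7 \sqrt{646}} = \frac{1}{5 \cdot 387 \left(-398\right) + 7 \sqrt{646}} = \frac{1}{5 \left(-154026\right) + 7 \sqrt{646}} = \frac{1}{-770130 + 7 \sqrt{646}}$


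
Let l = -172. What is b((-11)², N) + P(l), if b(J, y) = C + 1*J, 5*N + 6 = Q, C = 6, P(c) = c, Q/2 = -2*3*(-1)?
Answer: -45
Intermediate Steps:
Q = 12 (Q = 2*(-2*3*(-1)) = 2*(-6*(-1)) = 2*6 = 12)
N = 6/5 (N = -6/5 + (⅕)*12 = -6/5 + 12/5 = 6/5 ≈ 1.2000)
b(J, y) = 6 + J (b(J, y) = 6 + 1*J = 6 + J)
b((-11)², N) + P(l) = (6 + (-11)²) - 172 = (6 + 121) - 172 = 127 - 172 = -45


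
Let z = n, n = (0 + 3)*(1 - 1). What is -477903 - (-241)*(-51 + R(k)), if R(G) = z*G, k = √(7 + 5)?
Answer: -490194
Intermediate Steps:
n = 0 (n = 3*0 = 0)
z = 0
k = 2*√3 (k = √12 = 2*√3 ≈ 3.4641)
R(G) = 0 (R(G) = 0*G = 0)
-477903 - (-241)*(-51 + R(k)) = -477903 - (-241)*(-51 + 0) = -477903 - (-241)*(-51) = -477903 - 1*12291 = -477903 - 12291 = -490194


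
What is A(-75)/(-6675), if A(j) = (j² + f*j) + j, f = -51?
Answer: -125/89 ≈ -1.4045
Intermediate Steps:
A(j) = j² - 50*j (A(j) = (j² - 51*j) + j = j² - 50*j)
A(-75)/(-6675) = -75*(-50 - 75)/(-6675) = -75*(-125)*(-1/6675) = 9375*(-1/6675) = -125/89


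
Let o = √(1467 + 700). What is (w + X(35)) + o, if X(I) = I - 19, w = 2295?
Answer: 2311 + √2167 ≈ 2357.6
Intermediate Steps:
o = √2167 ≈ 46.551
X(I) = -19 + I
(w + X(35)) + o = (2295 + (-19 + 35)) + √2167 = (2295 + 16) + √2167 = 2311 + √2167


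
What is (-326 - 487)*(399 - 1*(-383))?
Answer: -635766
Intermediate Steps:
(-326 - 487)*(399 - 1*(-383)) = -813*(399 + 383) = -813*782 = -635766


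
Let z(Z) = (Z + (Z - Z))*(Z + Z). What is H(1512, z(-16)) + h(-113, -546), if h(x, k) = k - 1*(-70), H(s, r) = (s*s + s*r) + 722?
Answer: 3060534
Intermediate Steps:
z(Z) = 2*Z² (z(Z) = (Z + 0)*(2*Z) = Z*(2*Z) = 2*Z²)
H(s, r) = 722 + s² + r*s (H(s, r) = (s² + r*s) + 722 = 722 + s² + r*s)
h(x, k) = 70 + k (h(x, k) = k + 70 = 70 + k)
H(1512, z(-16)) + h(-113, -546) = (722 + 1512² + (2*(-16)²)*1512) + (70 - 546) = (722 + 2286144 + (2*256)*1512) - 476 = (722 + 2286144 + 512*1512) - 476 = (722 + 2286144 + 774144) - 476 = 3061010 - 476 = 3060534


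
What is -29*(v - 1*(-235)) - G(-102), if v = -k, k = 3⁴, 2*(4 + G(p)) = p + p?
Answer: -4360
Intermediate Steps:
G(p) = -4 + p (G(p) = -4 + (p + p)/2 = -4 + (2*p)/2 = -4 + p)
k = 81
v = -81 (v = -1*81 = -81)
-29*(v - 1*(-235)) - G(-102) = -29*(-81 - 1*(-235)) - (-4 - 102) = -29*(-81 + 235) - 1*(-106) = -29*154 + 106 = -4466 + 106 = -4360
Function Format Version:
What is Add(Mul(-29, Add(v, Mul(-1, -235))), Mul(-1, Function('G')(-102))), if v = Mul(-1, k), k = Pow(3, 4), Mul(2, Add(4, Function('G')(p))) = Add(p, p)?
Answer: -4360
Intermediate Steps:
Function('G')(p) = Add(-4, p) (Function('G')(p) = Add(-4, Mul(Rational(1, 2), Add(p, p))) = Add(-4, Mul(Rational(1, 2), Mul(2, p))) = Add(-4, p))
k = 81
v = -81 (v = Mul(-1, 81) = -81)
Add(Mul(-29, Add(v, Mul(-1, -235))), Mul(-1, Function('G')(-102))) = Add(Mul(-29, Add(-81, Mul(-1, -235))), Mul(-1, Add(-4, -102))) = Add(Mul(-29, Add(-81, 235)), Mul(-1, -106)) = Add(Mul(-29, 154), 106) = Add(-4466, 106) = -4360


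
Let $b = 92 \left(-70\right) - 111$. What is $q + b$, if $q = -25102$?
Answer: $-31653$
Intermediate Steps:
$b = -6551$ ($b = -6440 - 111 = -6551$)
$q + b = -25102 - 6551 = -31653$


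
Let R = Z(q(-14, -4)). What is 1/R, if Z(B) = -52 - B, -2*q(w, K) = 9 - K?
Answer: -2/91 ≈ -0.021978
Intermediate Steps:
q(w, K) = -9/2 + K/2 (q(w, K) = -(9 - K)/2 = -9/2 + K/2)
R = -91/2 (R = -52 - (-9/2 + (½)*(-4)) = -52 - (-9/2 - 2) = -52 - 1*(-13/2) = -52 + 13/2 = -91/2 ≈ -45.500)
1/R = 1/(-91/2) = -2/91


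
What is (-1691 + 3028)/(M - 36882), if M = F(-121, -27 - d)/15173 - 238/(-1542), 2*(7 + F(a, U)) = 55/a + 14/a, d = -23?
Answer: -3785058613182/104412826764271 ≈ -0.036251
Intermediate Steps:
F(a, U) = -7 + 69/(2*a) (F(a, U) = -7 + (55/a + 14/a)/2 = -7 + (69/a)/2 = -7 + 69/(2*a))
M = 435592781/2831008686 (M = (-7 + (69/2)/(-121))/15173 - 238/(-1542) = (-7 + (69/2)*(-1/121))*(1/15173) - 238*(-1/1542) = (-7 - 69/242)*(1/15173) + 119/771 = -1763/242*1/15173 + 119/771 = -1763/3671866 + 119/771 = 435592781/2831008686 ≈ 0.15386)
(-1691 + 3028)/(M - 36882) = (-1691 + 3028)/(435592781/2831008686 - 36882) = 1337/(-104412826764271/2831008686) = 1337*(-2831008686/104412826764271) = -3785058613182/104412826764271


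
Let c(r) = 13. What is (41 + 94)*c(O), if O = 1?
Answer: 1755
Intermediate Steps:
(41 + 94)*c(O) = (41 + 94)*13 = 135*13 = 1755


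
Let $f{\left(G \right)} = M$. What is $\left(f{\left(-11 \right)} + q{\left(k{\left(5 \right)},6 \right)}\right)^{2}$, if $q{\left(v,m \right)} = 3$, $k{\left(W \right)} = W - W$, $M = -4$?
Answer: $1$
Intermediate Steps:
$k{\left(W \right)} = 0$
$f{\left(G \right)} = -4$
$\left(f{\left(-11 \right)} + q{\left(k{\left(5 \right)},6 \right)}\right)^{2} = \left(-4 + 3\right)^{2} = \left(-1\right)^{2} = 1$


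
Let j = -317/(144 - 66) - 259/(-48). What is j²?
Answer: 76729/43264 ≈ 1.7735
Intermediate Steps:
j = 277/208 (j = -317/78 - 259*(-1/48) = -317*1/78 + 259/48 = -317/78 + 259/48 = 277/208 ≈ 1.3317)
j² = (277/208)² = 76729/43264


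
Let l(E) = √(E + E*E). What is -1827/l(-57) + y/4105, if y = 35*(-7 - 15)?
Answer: -154/821 - 87*√798/76 ≈ -32.525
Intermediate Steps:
l(E) = √(E + E²)
y = -770 (y = 35*(-22) = -770)
-1827/l(-57) + y/4105 = -1827*√798/1596 - 770/4105 = -1827*√798/1596 - 770*1/4105 = -1827*√798/1596 - 154/821 = -87*√798/76 - 154/821 = -154/821 - 87*√798/76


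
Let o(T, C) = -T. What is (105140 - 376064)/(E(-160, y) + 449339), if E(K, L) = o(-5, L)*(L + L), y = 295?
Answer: -844/1409 ≈ -0.59901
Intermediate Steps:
E(K, L) = 10*L (E(K, L) = (-1*(-5))*(L + L) = 5*(2*L) = 10*L)
(105140 - 376064)/(E(-160, y) + 449339) = (105140 - 376064)/(10*295 + 449339) = -270924/(2950 + 449339) = -270924/452289 = -270924*1/452289 = -844/1409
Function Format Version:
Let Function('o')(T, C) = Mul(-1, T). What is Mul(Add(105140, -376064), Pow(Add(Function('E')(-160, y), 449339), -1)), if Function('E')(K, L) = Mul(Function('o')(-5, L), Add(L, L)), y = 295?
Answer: Rational(-844, 1409) ≈ -0.59901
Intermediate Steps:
Function('E')(K, L) = Mul(10, L) (Function('E')(K, L) = Mul(Mul(-1, -5), Add(L, L)) = Mul(5, Mul(2, L)) = Mul(10, L))
Mul(Add(105140, -376064), Pow(Add(Function('E')(-160, y), 449339), -1)) = Mul(Add(105140, -376064), Pow(Add(Mul(10, 295), 449339), -1)) = Mul(-270924, Pow(Add(2950, 449339), -1)) = Mul(-270924, Pow(452289, -1)) = Mul(-270924, Rational(1, 452289)) = Rational(-844, 1409)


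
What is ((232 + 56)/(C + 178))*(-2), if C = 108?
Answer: -288/143 ≈ -2.0140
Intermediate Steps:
((232 + 56)/(C + 178))*(-2) = ((232 + 56)/(108 + 178))*(-2) = (288/286)*(-2) = (288*(1/286))*(-2) = (144/143)*(-2) = -288/143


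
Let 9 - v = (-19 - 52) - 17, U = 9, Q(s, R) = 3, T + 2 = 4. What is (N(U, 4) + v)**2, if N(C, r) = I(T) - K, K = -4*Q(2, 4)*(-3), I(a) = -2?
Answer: 3481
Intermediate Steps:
T = 2 (T = -2 + 4 = 2)
K = 36 (K = -4*3*(-3) = -12*(-3) = 36)
N(C, r) = -38 (N(C, r) = -2 - 1*36 = -2 - 36 = -38)
v = 97 (v = 9 - ((-19 - 52) - 17) = 9 - (-71 - 17) = 9 - 1*(-88) = 9 + 88 = 97)
(N(U, 4) + v)**2 = (-38 + 97)**2 = 59**2 = 3481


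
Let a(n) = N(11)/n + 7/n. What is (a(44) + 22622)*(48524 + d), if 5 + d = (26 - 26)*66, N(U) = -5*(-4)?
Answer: 48295570005/44 ≈ 1.0976e+9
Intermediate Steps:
N(U) = 20
a(n) = 27/n (a(n) = 20/n + 7/n = 27/n)
d = -5 (d = -5 + (26 - 26)*66 = -5 + 0*66 = -5 + 0 = -5)
(a(44) + 22622)*(48524 + d) = (27/44 + 22622)*(48524 - 5) = (27*(1/44) + 22622)*48519 = (27/44 + 22622)*48519 = (995395/44)*48519 = 48295570005/44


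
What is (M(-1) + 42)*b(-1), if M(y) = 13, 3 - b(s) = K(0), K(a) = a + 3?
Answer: 0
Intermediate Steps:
K(a) = 3 + a
b(s) = 0 (b(s) = 3 - (3 + 0) = 3 - 1*3 = 3 - 3 = 0)
(M(-1) + 42)*b(-1) = (13 + 42)*0 = 55*0 = 0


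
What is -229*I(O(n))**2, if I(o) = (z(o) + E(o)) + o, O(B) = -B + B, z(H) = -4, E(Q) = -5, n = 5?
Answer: -18549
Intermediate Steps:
O(B) = 0
I(o) = -9 + o (I(o) = (-4 - 5) + o = -9 + o)
-229*I(O(n))**2 = -229*(-9 + 0)**2 = -229*(-9)**2 = -229*81 = -18549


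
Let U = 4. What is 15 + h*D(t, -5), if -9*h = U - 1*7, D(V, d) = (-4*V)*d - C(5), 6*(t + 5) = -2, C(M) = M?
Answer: -200/9 ≈ -22.222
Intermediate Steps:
t = -16/3 (t = -5 + (1/6)*(-2) = -5 - 1/3 = -16/3 ≈ -5.3333)
D(V, d) = -5 - 4*V*d (D(V, d) = (-4*V)*d - 1*5 = -4*V*d - 5 = -5 - 4*V*d)
h = 1/3 (h = -(4 - 1*7)/9 = -(4 - 7)/9 = -1/9*(-3) = 1/3 ≈ 0.33333)
15 + h*D(t, -5) = 15 + (-5 - 4*(-16/3)*(-5))/3 = 15 + (-5 - 320/3)/3 = 15 + (1/3)*(-335/3) = 15 - 335/9 = -200/9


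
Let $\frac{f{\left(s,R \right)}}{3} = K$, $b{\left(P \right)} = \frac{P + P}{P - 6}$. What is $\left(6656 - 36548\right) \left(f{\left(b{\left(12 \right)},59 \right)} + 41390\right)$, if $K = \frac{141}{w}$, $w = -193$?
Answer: $- \frac{238772722524}{193} \approx -1.2372 \cdot 10^{9}$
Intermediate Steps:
$K = - \frac{141}{193}$ ($K = \frac{141}{-193} = 141 \left(- \frac{1}{193}\right) = - \frac{141}{193} \approx -0.73057$)
$b{\left(P \right)} = \frac{2 P}{-6 + P}$
$f{\left(s,R \right)} = - \frac{423}{193}$ ($f{\left(s,R \right)} = 3 \left(- \frac{141}{193}\right) = - \frac{423}{193}$)
$\left(6656 - 36548\right) \left(f{\left(b{\left(12 \right)},59 \right)} + 41390\right) = \left(6656 - 36548\right) \left(- \frac{423}{193} + 41390\right) = \left(-29892\right) \frac{7987847}{193} = - \frac{238772722524}{193}$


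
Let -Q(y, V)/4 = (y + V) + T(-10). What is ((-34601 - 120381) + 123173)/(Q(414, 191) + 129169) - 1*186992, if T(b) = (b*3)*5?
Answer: -23813276017/127349 ≈ -1.8699e+5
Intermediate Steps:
T(b) = 15*b (T(b) = (3*b)*5 = 15*b)
Q(y, V) = 600 - 4*V - 4*y (Q(y, V) = -4*((y + V) + 15*(-10)) = -4*((V + y) - 150) = -4*(-150 + V + y) = 600 - 4*V - 4*y)
((-34601 - 120381) + 123173)/(Q(414, 191) + 129169) - 1*186992 = ((-34601 - 120381) + 123173)/((600 - 4*191 - 4*414) + 129169) - 1*186992 = (-154982 + 123173)/((600 - 764 - 1656) + 129169) - 186992 = -31809/(-1820 + 129169) - 186992 = -31809/127349 - 186992 = -23813276017/127349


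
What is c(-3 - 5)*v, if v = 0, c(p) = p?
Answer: 0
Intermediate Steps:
c(-3 - 5)*v = (-3 - 5)*0 = -8*0 = 0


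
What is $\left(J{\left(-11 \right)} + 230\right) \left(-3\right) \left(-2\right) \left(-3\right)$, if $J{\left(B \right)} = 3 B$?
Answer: $-3546$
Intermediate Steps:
$\left(J{\left(-11 \right)} + 230\right) \left(-3\right) \left(-2\right) \left(-3\right) = \left(3 \left(-11\right) + 230\right) \left(-3\right) \left(-2\right) \left(-3\right) = \left(-33 + 230\right) 6 \left(-3\right) = 197 \left(-18\right) = -3546$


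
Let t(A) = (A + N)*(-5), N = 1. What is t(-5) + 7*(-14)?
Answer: -78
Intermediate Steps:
t(A) = -5 - 5*A (t(A) = (A + 1)*(-5) = (1 + A)*(-5) = -5 - 5*A)
t(-5) + 7*(-14) = (-5 - 5*(-5)) + 7*(-14) = (-5 + 25) - 98 = 20 - 98 = -78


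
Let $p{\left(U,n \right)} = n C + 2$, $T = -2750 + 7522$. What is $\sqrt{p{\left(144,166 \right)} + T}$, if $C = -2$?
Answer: $\sqrt{4442} \approx 66.648$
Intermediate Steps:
$T = 4772$
$p{\left(U,n \right)} = 2 - 2 n$ ($p{\left(U,n \right)} = n \left(-2\right) + 2 = - 2 n + 2 = 2 - 2 n$)
$\sqrt{p{\left(144,166 \right)} + T} = \sqrt{\left(2 - 332\right) + 4772} = \sqrt{-330 + 4772} = \sqrt{4442}$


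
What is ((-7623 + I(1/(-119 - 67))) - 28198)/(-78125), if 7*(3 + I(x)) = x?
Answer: 46642849/101718750 ≈ 0.45855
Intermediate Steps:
I(x) = -3 + x/7
((-7623 + I(1/(-119 - 67))) - 28198)/(-78125) = ((-7623 + (-3 + 1/(7*(-119 - 67)))) - 28198)/(-78125) = ((-7623 + (-3 + (1/7)/(-186))) - 28198)*(-1/78125) = ((-7623 + (-3 + (1/7)*(-1/186))) - 28198)*(-1/78125) = ((-7623 + (-3 - 1/1302)) - 28198)*(-1/78125) = ((-7623 - 3907/1302) - 28198)*(-1/78125) = (-9929053/1302 - 28198)*(-1/78125) = -46642849/1302*(-1/78125) = 46642849/101718750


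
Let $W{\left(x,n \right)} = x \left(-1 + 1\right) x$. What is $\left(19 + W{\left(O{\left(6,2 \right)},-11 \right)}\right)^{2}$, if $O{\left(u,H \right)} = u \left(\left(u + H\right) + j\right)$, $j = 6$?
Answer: $361$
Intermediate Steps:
$O{\left(u,H \right)} = u \left(6 + H + u\right)$ ($O{\left(u,H \right)} = u \left(\left(u + H\right) + 6\right) = u \left(\left(H + u\right) + 6\right) = u \left(6 + H + u\right)$)
$W{\left(x,n \right)} = 0$ ($W{\left(x,n \right)} = x 0 x = 0 x = 0$)
$\left(19 + W{\left(O{\left(6,2 \right)},-11 \right)}\right)^{2} = \left(19 + 0\right)^{2} = 19^{2} = 361$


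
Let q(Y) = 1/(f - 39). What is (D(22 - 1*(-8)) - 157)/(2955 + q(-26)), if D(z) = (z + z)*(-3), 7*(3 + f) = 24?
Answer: -90990/797843 ≈ -0.11405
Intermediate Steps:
f = 3/7 (f = -3 + (⅐)*24 = -3 + 24/7 = 3/7 ≈ 0.42857)
D(z) = -6*z (D(z) = (2*z)*(-3) = -6*z)
q(Y) = -7/270 (q(Y) = 1/(3/7 - 39) = 1/(-270/7) = -7/270)
(D(22 - 1*(-8)) - 157)/(2955 + q(-26)) = (-6*(22 - 1*(-8)) - 157)/(2955 - 7/270) = (-6*(22 + 8) - 157)/(797843/270) = (-6*30 - 157)*(270/797843) = (-180 - 157)*(270/797843) = -337*270/797843 = -90990/797843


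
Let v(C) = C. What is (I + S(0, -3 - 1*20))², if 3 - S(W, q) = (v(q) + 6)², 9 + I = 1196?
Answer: 811801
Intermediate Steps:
I = 1187 (I = -9 + 1196 = 1187)
S(W, q) = 3 - (6 + q)² (S(W, q) = 3 - (q + 6)² = 3 - (6 + q)²)
(I + S(0, -3 - 1*20))² = (1187 + (3 - (6 + (-3 - 1*20))²))² = (1187 + (3 - (6 + (-3 - 20))²))² = (1187 + (3 - (6 - 23)²))² = (1187 + (3 - 1*(-17)²))² = (1187 + (3 - 1*289))² = (1187 + (3 - 289))² = (1187 - 286)² = 901² = 811801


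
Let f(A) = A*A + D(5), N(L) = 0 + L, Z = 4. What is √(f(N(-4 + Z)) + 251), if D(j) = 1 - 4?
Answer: 2*√62 ≈ 15.748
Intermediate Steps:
N(L) = L
D(j) = -3
f(A) = -3 + A² (f(A) = A*A - 3 = A² - 3 = -3 + A²)
√(f(N(-4 + Z)) + 251) = √((-3 + (-4 + 4)²) + 251) = √((-3 + 0²) + 251) = √((-3 + 0) + 251) = √(-3 + 251) = √248 = 2*√62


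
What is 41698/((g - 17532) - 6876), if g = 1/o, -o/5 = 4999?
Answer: -1042241510/610077961 ≈ -1.7084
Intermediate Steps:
o = -24995 (o = -5*4999 = -24995)
g = -1/24995 (g = 1/(-24995) = -1/24995 ≈ -4.0008e-5)
41698/((g - 17532) - 6876) = 41698/((-1/24995 - 17532) - 6876) = 41698/(-438212341/24995 - 6876) = 41698/(-610077961/24995) = 41698*(-24995/610077961) = -1042241510/610077961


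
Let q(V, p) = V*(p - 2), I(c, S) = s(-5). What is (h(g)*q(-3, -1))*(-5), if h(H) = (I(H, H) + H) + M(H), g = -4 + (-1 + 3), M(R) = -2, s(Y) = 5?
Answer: -45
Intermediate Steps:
I(c, S) = 5
q(V, p) = V*(-2 + p)
g = -2 (g = -4 + 2 = -2)
h(H) = 3 + H (h(H) = (5 + H) - 2 = 3 + H)
(h(g)*q(-3, -1))*(-5) = ((3 - 2)*(-3*(-2 - 1)))*(-5) = (1*(-3*(-3)))*(-5) = (1*9)*(-5) = 9*(-5) = -45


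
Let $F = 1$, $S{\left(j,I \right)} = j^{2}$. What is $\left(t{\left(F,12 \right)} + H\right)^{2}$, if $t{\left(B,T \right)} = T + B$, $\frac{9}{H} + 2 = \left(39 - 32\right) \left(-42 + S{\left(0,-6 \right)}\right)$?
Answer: $\frac{14737921}{87616} \approx 168.21$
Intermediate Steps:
$H = - \frac{9}{296}$ ($H = \frac{9}{-2 + \left(39 - 32\right) \left(-42 + 0^{2}\right)} = \frac{9}{-2 + 7 \left(-42 + 0\right)} = \frac{9}{-2 + 7 \left(-42\right)} = \frac{9}{-2 - 294} = \frac{9}{-296} = 9 \left(- \frac{1}{296}\right) = - \frac{9}{296} \approx -0.030405$)
$t{\left(B,T \right)} = B + T$
$\left(t{\left(F,12 \right)} + H\right)^{2} = \left(\left(1 + 12\right) - \frac{9}{296}\right)^{2} = \left(13 - \frac{9}{296}\right)^{2} = \left(\frac{3839}{296}\right)^{2} = \frac{14737921}{87616}$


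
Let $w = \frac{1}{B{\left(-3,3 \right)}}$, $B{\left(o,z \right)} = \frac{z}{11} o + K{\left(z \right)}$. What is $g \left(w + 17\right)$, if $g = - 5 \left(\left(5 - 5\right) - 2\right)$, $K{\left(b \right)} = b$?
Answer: $\frac{2095}{12} \approx 174.58$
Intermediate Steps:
$B{\left(o,z \right)} = z + \frac{o z}{11}$ ($B{\left(o,z \right)} = \frac{z}{11} o + z = \frac{o z}{11} + z = z + \frac{o z}{11}$)
$g = 10$ ($g = - 5 \left(0 - 2\right) = \left(-5\right) \left(-2\right) = 10$)
$w = \frac{11}{24}$ ($w = \frac{1}{\frac{1}{11} \cdot 3 \left(11 - 3\right)} = \frac{1}{\frac{1}{11} \cdot 3 \cdot 8} = \frac{1}{\frac{24}{11}} = \frac{11}{24} \approx 0.45833$)
$g \left(w + 17\right) = 10 \left(\frac{11}{24} + 17\right) = 10 \cdot \frac{419}{24} = \frac{2095}{12}$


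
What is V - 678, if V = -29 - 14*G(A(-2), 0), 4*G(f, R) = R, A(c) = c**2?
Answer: -707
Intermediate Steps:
G(f, R) = R/4
V = -29 (V = -29 - 7*0/2 = -29 - 14*0 = -29 + 0 = -29)
V - 678 = -29 - 678 = -707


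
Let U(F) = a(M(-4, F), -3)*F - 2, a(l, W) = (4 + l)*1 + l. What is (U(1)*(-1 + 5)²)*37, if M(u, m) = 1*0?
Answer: 1184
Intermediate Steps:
M(u, m) = 0
a(l, W) = 4 + 2*l (a(l, W) = (4 + l) + l = 4 + 2*l)
U(F) = -2 + 4*F (U(F) = (4 + 2*0)*F - 2 = (4 + 0)*F - 2 = 4*F - 2 = -2 + 4*F)
(U(1)*(-1 + 5)²)*37 = ((-2 + 4*1)*(-1 + 5)²)*37 = ((-2 + 4)*4²)*37 = (2*16)*37 = 32*37 = 1184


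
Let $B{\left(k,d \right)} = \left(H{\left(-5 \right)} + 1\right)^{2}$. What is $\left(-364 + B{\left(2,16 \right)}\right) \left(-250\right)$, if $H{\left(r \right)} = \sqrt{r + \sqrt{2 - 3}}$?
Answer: $91000 - 250 \left(1 + \sqrt{-5 + i}\right)^{2} \approx 91889.0 - 1373.6 i$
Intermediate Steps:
$H{\left(r \right)} = \sqrt{i + r}$ ($H{\left(r \right)} = \sqrt{r + \sqrt{-1}} = \sqrt{r + i} = \sqrt{i + r}$)
$B{\left(k,d \right)} = \left(1 + \sqrt{-5 + i}\right)^{2}$ ($B{\left(k,d \right)} = \left(\sqrt{i - 5} + 1\right)^{2} = \left(\sqrt{-5 + i} + 1\right)^{2} = \left(1 + \sqrt{-5 + i}\right)^{2}$)
$\left(-364 + B{\left(2,16 \right)}\right) \left(-250\right) = \left(-364 + \left(1 + \sqrt{-5 + i}\right)^{2}\right) \left(-250\right) = 91000 - 250 \left(1 + \sqrt{-5 + i}\right)^{2}$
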